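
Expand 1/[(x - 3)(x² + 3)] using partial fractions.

Cover-up at x = 3: P = 1/(3² + 3) = 1/12. Then Q = -P = -1/12, R = -P·(0 + 3) = -1/4
Result: (1/12)/(x - 3) - ((1/12)x + 1/4)/(x² + 3)


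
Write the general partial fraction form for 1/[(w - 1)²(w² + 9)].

Repeated linear + quadratic: A/(w - 1) + B/(w - 1)² + (Cw + D)/(w² + 9)


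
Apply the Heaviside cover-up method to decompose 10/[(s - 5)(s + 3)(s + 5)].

Cover (s - 5), s=5: P = 10/[(5 + 3)(5 + 5)] = 1/8. Cover (s + 3), s=-3: Q = 10/[(-3 - 5)(-3 + 5)] = -5/8. Cover (s + 5), s=-5: R = 10/[(-5 - 5)(-5 + 3)] = 1/2.
Result: (1/8)/(s - 5) - (5/8)/(s + 3) + (1/2)/(s + 5)


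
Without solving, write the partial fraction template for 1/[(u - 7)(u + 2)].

Distinct linear factors: A/(u - 7) + B/(u + 2)


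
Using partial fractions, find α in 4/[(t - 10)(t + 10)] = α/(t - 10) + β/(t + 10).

Cover-up at t = 10: α = 4/(10 + 10) = 4/20 = 1/5


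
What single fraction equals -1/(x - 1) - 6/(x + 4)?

Common denominator (x - 1)(x + 4). Numerator: -1(x + 4) - 6(x - 1) = (-x - 4) - (6x - 6) = -7x + 2
Result: (-7x + 2)/[(x - 1)(x + 4)]


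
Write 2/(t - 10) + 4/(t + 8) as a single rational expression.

Common denominator (t - 10)(t + 8). Numerator: 2(t + 8) + 4(t - 10) = (2t + 16) + (4t - 40) = 6t - 24
Result: (6t - 24)/[(t - 10)(t + 8)]


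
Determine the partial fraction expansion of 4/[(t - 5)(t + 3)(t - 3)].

Using cover-up method: α = 1/4, β = 1/12, γ = -1/3
Result: (1/4)/(t - 5) + (1/12)/(t + 3) - (1/3)/(t - 3)


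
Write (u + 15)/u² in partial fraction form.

(u + 15) = Pu + Q. At u = 0: Q = 1·0 + 15 = 15. Coeff of u: P = 1
Result: 1/u + 15/u²


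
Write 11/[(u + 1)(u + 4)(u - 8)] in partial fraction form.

Using cover-up method: A = -11/27, B = 11/36, C = 11/108
Result: (-11/27)/(u + 1) + (11/36)/(u + 4) + (11/108)/(u - 8)


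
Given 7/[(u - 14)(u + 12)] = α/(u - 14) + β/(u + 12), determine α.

Cover-up at u = 14: α = 7/(14 + 12) = 7/26


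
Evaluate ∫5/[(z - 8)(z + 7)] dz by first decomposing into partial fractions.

Decompose: 5/[(z - 8)(z + 7)] = (1/3)/(z - 8) - (1/3)/(z + 7). Integrate each term: (1/3) ln|(z - 8)| - (1/3) ln|(z + 7)| + C


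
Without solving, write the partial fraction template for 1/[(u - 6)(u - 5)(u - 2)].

Three distinct linear factors: α/(u - 6) + β/(u - 5) + γ/(u - 2)


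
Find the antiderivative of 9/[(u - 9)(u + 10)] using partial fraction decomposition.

Decompose: 9/[(u - 9)(u + 10)] = (9/19)/(u - 9) - (9/19)/(u + 10). Integrate each term: (9/19) ln|(u - 9)| - (9/19) ln|(u + 10)| + C


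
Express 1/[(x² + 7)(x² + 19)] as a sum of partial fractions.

Coefficient matching gives A = C = 0, B = 1/(19-7) = 1/12, D = -B = -1/12
Result: (1/12)/(x² + 7) - (1/12)/(x² + 19)


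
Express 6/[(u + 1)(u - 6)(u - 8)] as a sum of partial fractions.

Using cover-up method: α = 2/21, β = -3/7, γ = 1/3
Result: (2/21)/(u + 1) - (3/7)/(u - 6) + (1/3)/(u - 8)


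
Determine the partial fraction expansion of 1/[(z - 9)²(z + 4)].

Cover-up at z=-4: γ = 1/(-4 - 9)² = 1/169. Cover-up at z=9: β = 1/(9 + 4) = 1/13. Comparing z² coeff: α = -γ = -1/169
Result: (-1/169)/(z - 9) + (1/13)/(z - 9)² + (1/169)/(z + 4)


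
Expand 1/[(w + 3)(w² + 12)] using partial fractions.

Cover-up at w = -3: A = 1/((-3)² + 12) = 1/21. Then B = -A = -1/21, C = -A·(0 - 3) = 1/7
Result: (1/21)/(w + 3) - ((1/21)w - 1/7)/(w² + 12)


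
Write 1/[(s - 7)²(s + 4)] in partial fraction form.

Cover-up at s=-4: C = 1/(-4 - 7)² = 1/121. Cover-up at s=7: B = 1/(7 + 4) = 1/11. Comparing s² coeff: A = -C = -1/121
Result: (-1/121)/(s - 7) + (1/11)/(s - 7)² + (1/121)/(s + 4)


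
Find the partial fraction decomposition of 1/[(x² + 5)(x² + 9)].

Coefficient matching gives P = R = 0, Q = 1/(9-5) = 1/4, S = -Q = -1/4
Result: (1/4)/(x² + 5) - (1/4)/(x² + 9)


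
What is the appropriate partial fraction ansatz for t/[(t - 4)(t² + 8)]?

Linear + irreducible quadratic: A/(t - 4) + (Bt + C)/(t² + 8)


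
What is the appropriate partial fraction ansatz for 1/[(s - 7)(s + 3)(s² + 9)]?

Two linear + quadratic: A/(s - 7) + B/(s + 3) + (Cs + D)/(s² + 9)


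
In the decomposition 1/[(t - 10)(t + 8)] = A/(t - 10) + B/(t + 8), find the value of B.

Cover-up at t = -8: B = 1/(-8 - 10) = -1/18


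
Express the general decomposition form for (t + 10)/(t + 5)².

Repeated linear factor: A/(t + 5) + B/(t + 5)²


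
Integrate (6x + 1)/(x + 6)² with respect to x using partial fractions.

Decompose: α = 6, β = 6·(-6) + 1 = -35, so (6x + 1)/(x + 6)² = 6/(x + 6) - 35/(x + 6)². Integrate: ∫ α/(x + 6) dx = 6 ln|(x + 6)|; ∫ β/(x + 6)² dx = 35/(x + 6). Sum: 6 ln|(x + 6)| + 35/(x + 6) + C


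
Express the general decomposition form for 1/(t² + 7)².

Repeated quadratic factor: (αt + β)/(t² + 7) + (γt + δ)/(t² + 7)²


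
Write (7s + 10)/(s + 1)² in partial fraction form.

(7s + 10) = A(s + 1) + B. At s = -1: B = 7·(-1) + 10 = 3. Coeff of s: A = 7
Result: 7/(s + 1) + 3/(s + 1)²


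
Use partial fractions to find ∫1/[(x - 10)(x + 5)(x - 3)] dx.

Cover-up: A = 1/105, B = 1/120, C = -1/56. Decomposition: (1/105)/(x - 10) + (1/120)/(x + 5) - (1/56)/(x - 3). Integrate each term: (1/105) ln|(x - 10)| + (1/120) ln|(x + 5)| - (1/56) ln|(x - 3)| + C


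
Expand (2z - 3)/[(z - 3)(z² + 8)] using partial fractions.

At z=3: A = (2·3 - 3)/(3² + 8) = 3/17. B = -A = -3/17, C = 2 - 3·A = 25/17
Result: (3/17)/(z - 3) - ((3/17)z - 25/17)/(z² + 8)


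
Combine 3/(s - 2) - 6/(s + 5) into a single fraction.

Common denominator (s - 2)(s + 5). Numerator: 3(s + 5) - 6(s - 2) = (3s + 15) - (6s - 12) = -3s + 27
Result: (-3s + 27)/[(s - 2)(s + 5)]


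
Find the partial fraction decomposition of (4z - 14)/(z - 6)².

(4z - 14) = P(z - 6) + Q. At z = 6: Q = 4·6 - 14 = 10. Coeff of z: P = 4
Result: 4/(z - 6) + 10/(z - 6)²


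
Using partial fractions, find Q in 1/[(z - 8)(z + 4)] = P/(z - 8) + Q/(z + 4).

Cover-up at z = -4: Q = 1/(-4 - 8) = -1/12


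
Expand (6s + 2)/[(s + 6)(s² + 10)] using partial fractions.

At s=-6: A = (6·(-6) + 2)/((-6)² + 10) = -17/23. B = -A = 17/23, C = 6 - (-6)·A = 36/23
Result: (-17/23)/(s + 6) + ((17/23)s + 36/23)/(s² + 10)


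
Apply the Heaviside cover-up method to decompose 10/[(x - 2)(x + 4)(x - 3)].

Cover (x - 2), x=2: A = 10/[(2 + 4)(2 - 3)] = -5/3. Cover (x + 4), x=-4: B = 10/[(-4 - 2)(-4 - 3)] = 5/21. Cover (x - 3), x=3: C = 10/[(3 - 2)(3 + 4)] = 10/7.
Result: (-5/3)/(x - 2) + (5/21)/(x + 4) + (10/7)/(x - 3)


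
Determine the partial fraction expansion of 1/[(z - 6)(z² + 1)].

Cover-up at z = 6: P = 1/(6² + 1) = 1/37. Then Q = -P = -1/37, R = -P·(0 + 6) = -6/37
Result: (1/37)/(z - 6) - ((1/37)z + 6/37)/(z² + 1)


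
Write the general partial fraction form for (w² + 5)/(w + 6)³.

Repeated linear factor (power 3): α/(w + 6) + β/(w + 6)² + γ/(w + 6)³


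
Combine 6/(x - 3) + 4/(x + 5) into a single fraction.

Common denominator (x - 3)(x + 5). Numerator: 6(x + 5) + 4(x - 3) = (6x + 30) + (4x - 12) = 10x + 18
Result: (10x + 18)/[(x - 3)(x + 5)]


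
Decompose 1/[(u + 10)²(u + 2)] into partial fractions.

Cover-up at u=-2: R = 1/(-2 + 10)² = 1/64. Cover-up at u=-10: Q = 1/(-10 + 2) = -1/8. Comparing u² coeff: P = -R = -1/64
Result: (-1/64)/(u + 10) - (1/8)/(u + 10)² + (1/64)/(u + 2)


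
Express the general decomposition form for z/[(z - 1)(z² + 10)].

Linear + irreducible quadratic: P/(z - 1) + (Qz + R)/(z² + 10)


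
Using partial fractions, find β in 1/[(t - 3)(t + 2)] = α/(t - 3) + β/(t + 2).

Cover-up at t = -2: β = 1/(-2 - 3) = -1/5


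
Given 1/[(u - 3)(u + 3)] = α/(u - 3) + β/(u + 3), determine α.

Cover-up at u = 3: α = 1/(3 + 3) = 1/6


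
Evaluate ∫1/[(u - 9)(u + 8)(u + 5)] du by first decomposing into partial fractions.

Cover-up: α = 1/238, β = 1/51, γ = -1/42. Decomposition: (1/238)/(u - 9) + (1/51)/(u + 8) - (1/42)/(u + 5). Integrate each term: (1/238) ln|(u - 9)| + (1/51) ln|(u + 8)| - (1/42) ln|(u + 5)| + C


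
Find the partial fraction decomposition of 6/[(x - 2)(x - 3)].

6/(x - 2)(x - 3) = P/(x - 2) + Q/(x - 3). P = 6/(2 - 3) = -6, Q = 6/(3 - 2) = 6
Result: -6/(x - 2) + 6/(x - 3)


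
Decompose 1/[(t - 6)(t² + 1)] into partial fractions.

Cover-up at t = 6: A = 1/(6² + 1) = 1/37. Then B = -A = -1/37, C = -A·(0 + 6) = -6/37
Result: (1/37)/(t - 6) - ((1/37)t + 6/37)/(t² + 1)


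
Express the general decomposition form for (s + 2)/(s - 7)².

Repeated linear factor: α/(s - 7) + β/(s - 7)²


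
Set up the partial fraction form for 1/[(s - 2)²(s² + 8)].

Repeated linear + quadratic: A/(s - 2) + B/(s - 2)² + (Cs + D)/(s² + 8)


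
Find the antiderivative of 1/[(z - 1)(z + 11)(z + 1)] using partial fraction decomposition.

Cover-up: A = 1/24, B = 1/120, C = -1/20. Decomposition: (1/24)/(z - 1) + (1/120)/(z + 11) - (1/20)/(z + 1). Integrate each term: (1/24) ln|(z - 1)| + (1/120) ln|(z + 11)| - (1/20) ln|(z + 1)| + C


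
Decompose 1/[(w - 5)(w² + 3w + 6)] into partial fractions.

Cover-up at w = 5: A = 1/(5² + 3·5 + 6) = 1/46. Then B = -A = -1/46, C = -A·(3 + 5) = -4/23
Result: (1/46)/(w - 5) - ((1/46)w + 4/23)/(w² + 3w + 6)


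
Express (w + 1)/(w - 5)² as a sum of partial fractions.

(w + 1) = A(w - 5) + B. At w = 5: B = 1·5 + 1 = 6. Coeff of w: A = 1
Result: 1/(w - 5) + 6/(w - 5)²


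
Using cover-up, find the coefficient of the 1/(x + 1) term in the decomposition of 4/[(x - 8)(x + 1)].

Cover (x + 1), set x=-1: 4/((x - 8) at x=-1) = 4/(-9) = -4/9


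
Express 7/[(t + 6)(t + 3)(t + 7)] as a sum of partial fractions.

Using cover-up method: P = -7/3, Q = 7/12, R = 7/4
Result: (-7/3)/(t + 6) + (7/12)/(t + 3) + (7/4)/(t + 7)


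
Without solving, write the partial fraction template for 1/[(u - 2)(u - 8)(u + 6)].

Three distinct linear factors: α/(u - 2) + β/(u - 8) + γ/(u + 6)


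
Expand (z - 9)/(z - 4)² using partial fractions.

(z - 9) = α(z - 4) + β. At z = 4: β = 1·4 - 9 = -5. Coeff of z: α = 1
Result: 1/(z - 4) - 5/(z - 4)²


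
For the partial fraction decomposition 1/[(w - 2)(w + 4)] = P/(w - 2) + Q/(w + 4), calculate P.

Cover-up at w = 2: P = 1/(2 + 4) = 1/6


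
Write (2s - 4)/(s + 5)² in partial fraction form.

(2s - 4) = A(s + 5) + B. At s = -5: B = 2·(-5) - 4 = -14. Coeff of s: A = 2
Result: 2/(s + 5) - 14/(s + 5)²


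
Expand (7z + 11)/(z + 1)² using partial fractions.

(7z + 11) = A(z + 1) + B. At z = -1: B = 7·(-1) + 11 = 4. Coeff of z: A = 7
Result: 7/(z + 1) + 4/(z + 1)²


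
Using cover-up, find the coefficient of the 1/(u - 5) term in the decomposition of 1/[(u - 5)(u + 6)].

Cover (u - 5), set u=5: 1/((u + 6) at u=5) = 1/(11) = 1/11


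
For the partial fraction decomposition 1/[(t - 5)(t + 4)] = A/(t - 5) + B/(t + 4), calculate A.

Cover-up at t = 5: A = 1/(5 + 4) = 1/9


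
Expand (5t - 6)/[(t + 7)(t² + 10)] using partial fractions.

At t=-7: α = (5·(-7) - 6)/((-7)² + 10) = -41/59. β = -α = 41/59, γ = 5 - (-7)·α = 8/59
Result: (-41/59)/(t + 7) + ((41/59)t + 8/59)/(t² + 10)


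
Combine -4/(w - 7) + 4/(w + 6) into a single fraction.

Common denominator (w - 7)(w + 6). Numerator: -4(w + 6) + 4(w - 7) = (-4w - 24) + (4w - 28) = -52
Result: (-52)/[(w - 7)(w + 6)]


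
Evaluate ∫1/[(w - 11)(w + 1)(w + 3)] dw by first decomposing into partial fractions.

Cover-up: α = 1/168, β = -1/24, γ = 1/28. Decomposition: (1/168)/(w - 11) - (1/24)/(w + 1) + (1/28)/(w + 3). Integrate each term: (1/168) ln|(w - 11)| - (1/24) ln|(w + 1)| + (1/28) ln|(w + 3)| + C


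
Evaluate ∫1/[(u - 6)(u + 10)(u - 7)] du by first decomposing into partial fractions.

Cover-up: A = -1/16, B = 1/272, C = 1/17. Decomposition: (-1/16)/(u - 6) + (1/272)/(u + 10) + (1/17)/(u - 7). Integrate each term: (-1/16) ln|(u - 6)| + (1/272) ln|(u + 10)| + (1/17) ln|(u - 7)| + C


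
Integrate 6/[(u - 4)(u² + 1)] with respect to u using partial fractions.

Cover-up at u=4: A = 6/(4²+1) = 6/17. Coeff matching: B = -6/17, C = -24/17. Decomposition: (6/17)/(u - 4) - ((6/17)u + 24/17)/(u² + 1). Integrate: linear → ln, quadratic → (1/2)ln + arctan: (6/17) ln|(u - 4)| - (3/17) ln(u² + 1) - (24/17) arctan(u) + C


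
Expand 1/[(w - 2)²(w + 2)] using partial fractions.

Cover-up at w=-2: R = 1/(-2 - 2)² = 1/16. Cover-up at w=2: Q = 1/(2 + 2) = 1/4. Comparing w² coeff: P = -R = -1/16
Result: (-1/16)/(w - 2) + (1/4)/(w - 2)² + (1/16)/(w + 2)


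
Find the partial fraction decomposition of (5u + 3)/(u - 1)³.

(5u + 3) = P(u - 1)² + Q(u - 1) + R. At u = 1: R = 5·1 + 3 = 8. Coefficients: P = 0, Q = 5
Result: 5/(u - 1)² + 8/(u - 1)³


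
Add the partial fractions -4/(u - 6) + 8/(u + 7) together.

Common denominator (u - 6)(u + 7). Numerator: -4(u + 7) + 8(u - 6) = (-4u - 28) + (8u - 48) = 4u - 76
Result: (4u - 76)/[(u - 6)(u + 7)]


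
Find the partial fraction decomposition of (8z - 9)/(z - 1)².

(8z - 9) = P(z - 1) + Q. At z = 1: Q = 8·1 - 9 = -1. Coeff of z: P = 8
Result: 8/(z - 1) - 1/(z - 1)²


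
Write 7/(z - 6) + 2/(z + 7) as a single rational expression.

Common denominator (z - 6)(z + 7). Numerator: 7(z + 7) + 2(z - 6) = (7z + 49) + (2z - 12) = 9z + 37
Result: (9z + 37)/[(z - 6)(z + 7)]


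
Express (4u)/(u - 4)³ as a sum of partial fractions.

(4u) = α(u - 4)² + β(u - 4) + γ. At u = 4: γ = 4·4 + 0 = 16. Coefficients: α = 0, β = 4
Result: 4/(u - 4)² + 16/(u - 4)³


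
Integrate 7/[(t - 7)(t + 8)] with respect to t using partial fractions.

Decompose: 7/[(t - 7)(t + 8)] = (7/15)/(t - 7) - (7/15)/(t + 8). Integrate each term: (7/15) ln|(t - 7)| - (7/15) ln|(t + 8)| + C


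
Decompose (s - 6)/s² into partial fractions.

(s - 6) = αs + β. At s = 0: β = 1·0 - 6 = -6. Coeff of s: α = 1
Result: 1/s - 6/s²


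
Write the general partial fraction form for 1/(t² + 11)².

Repeated quadratic factor: (αt + β)/(t² + 11) + (γt + δ)/(t² + 11)²


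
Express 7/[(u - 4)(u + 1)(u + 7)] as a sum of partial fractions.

Using cover-up method: P = 7/55, Q = -7/30, R = 7/66
Result: (7/55)/(u - 4) - (7/30)/(u + 1) + (7/66)/(u + 7)


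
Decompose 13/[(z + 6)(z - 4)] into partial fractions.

13/(z + 6)(z - 4) = P/(z + 6) + Q/(z - 4). P = 13/(-6 - 4) = -13/10, Q = 13/(4 + 6) = 13/10
Result: (-13/10)/(z + 6) + (13/10)/(z - 4)


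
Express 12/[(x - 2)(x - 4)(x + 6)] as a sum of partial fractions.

Using cover-up method: A = -3/4, B = 3/5, C = 3/20
Result: (-3/4)/(x - 2) + (3/5)/(x - 4) + (3/20)/(x + 6)


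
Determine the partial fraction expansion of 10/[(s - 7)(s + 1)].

10/(s - 7)(s + 1) = α/(s - 7) + β/(s + 1). α = 10/(7 + 1) = 5/4, β = 10/(-1 - 7) = -5/4
Result: (5/4)/(s - 7) - (5/4)/(s + 1)


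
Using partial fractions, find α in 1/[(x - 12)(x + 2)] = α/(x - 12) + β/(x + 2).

Cover-up at x = 12: α = 1/(12 + 2) = 1/14


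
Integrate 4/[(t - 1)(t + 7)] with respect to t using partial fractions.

Decompose: 4/[(t - 1)(t + 7)] = (1/2)/(t - 1) - (1/2)/(t + 7). Integrate each term: (1/2) ln|(t - 1)| - (1/2) ln|(t + 7)| + C


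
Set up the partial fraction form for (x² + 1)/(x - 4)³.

Repeated linear factor (power 3): A/(x - 4) + B/(x - 4)² + C/(x - 4)³


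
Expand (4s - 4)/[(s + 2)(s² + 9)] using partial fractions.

At s=-2: P = (4·(-2) - 4)/((-2)² + 9) = -12/13. Q = -P = 12/13, R = 4 - (-2)·P = 28/13
Result: (-12/13)/(s + 2) + ((12/13)s + 28/13)/(s² + 9)


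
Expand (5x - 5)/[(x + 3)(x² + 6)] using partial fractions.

At x=-3: P = (5·(-3) - 5)/((-3)² + 6) = -4/3. Q = -P = 4/3, R = 5 - (-3)·P = 1
Result: (-4/3)/(x + 3) + ((4/3)x + 1)/(x² + 6)


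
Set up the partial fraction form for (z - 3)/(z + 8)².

Repeated linear factor: A/(z + 8) + B/(z + 8)²


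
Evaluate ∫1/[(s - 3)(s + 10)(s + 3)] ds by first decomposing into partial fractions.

Cover-up: A = 1/78, B = 1/91, C = -1/42. Decomposition: (1/78)/(s - 3) + (1/91)/(s + 10) - (1/42)/(s + 3). Integrate each term: (1/78) ln|(s - 3)| + (1/91) ln|(s + 10)| - (1/42) ln|(s + 3)| + C


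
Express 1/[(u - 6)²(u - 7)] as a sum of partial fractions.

Cover-up at u=7: R = 1/(7 - 6)² = 1. Cover-up at u=6: Q = 1/(6 - 7) = -1. Comparing u² coeff: P = -R = -1
Result: -1/(u - 6) - 1/(u - 6)² + 1/(u - 7)


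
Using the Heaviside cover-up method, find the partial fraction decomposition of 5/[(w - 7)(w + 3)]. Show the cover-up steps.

Cover (w - 7): set w=7, get P = 5/(7 + 3) = 1/2. Cover (w + 3): set w=-3, get Q = 5/(-3 - 7) = -1/2.
Result: (1/2)/(w - 7) - (1/2)/(w + 3)


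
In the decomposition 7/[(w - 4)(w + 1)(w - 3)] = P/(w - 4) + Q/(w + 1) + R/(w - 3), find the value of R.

Cover-up at w = 3: R = 7/[(3 - 4)(3 + 1)] = 7/[(-1)(4)] = -7/4


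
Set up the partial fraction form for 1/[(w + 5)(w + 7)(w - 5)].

Three distinct linear factors: α/(w + 5) + β/(w + 7) + γ/(w - 5)


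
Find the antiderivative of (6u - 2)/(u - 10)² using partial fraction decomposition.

Decompose: α = 6, β = 6·10 - 2 = 58, so (6u - 2)/(u - 10)² = 6/(u - 10) + 58/(u - 10)². Integrate: ∫ α/(u - 10) du = 6 ln|(u - 10)|; ∫ β/(u - 10)² du = -58/(u - 10). Sum: 6 ln|(u - 10)| - 58/(u - 10) + C


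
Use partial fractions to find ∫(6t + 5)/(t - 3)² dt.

Decompose: P = 6, Q = 6·3 + 5 = 23, so (6t + 5)/(t - 3)² = 6/(t - 3) + 23/(t - 3)². Integrate: ∫ P/(t - 3) dt = 6 ln|(t - 3)|; ∫ Q/(t - 3)² dt = -23/(t - 3). Sum: 6 ln|(t - 3)| - 23/(t - 3) + C


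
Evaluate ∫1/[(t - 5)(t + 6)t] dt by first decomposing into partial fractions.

Cover-up: P = 1/55, Q = 1/66, R = -1/30. Decomposition: (1/55)/(t - 5) + (1/66)/(t + 6) - (1/30)/t. Integrate each term: (1/55) ln|(t - 5)| + (1/66) ln|(t + 6)| - (1/30) ln|t| + C


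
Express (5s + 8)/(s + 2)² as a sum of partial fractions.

(5s + 8) = α(s + 2) + β. At s = -2: β = 5·(-2) + 8 = -2. Coeff of s: α = 5
Result: 5/(s + 2) - 2/(s + 2)²


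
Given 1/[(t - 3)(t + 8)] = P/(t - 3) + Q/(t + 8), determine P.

Cover-up at t = 3: P = 1/(3 + 8) = 1/11


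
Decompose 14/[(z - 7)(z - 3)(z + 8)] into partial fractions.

Using cover-up method: α = 7/30, β = -7/22, γ = 14/165
Result: (7/30)/(z - 7) - (7/22)/(z - 3) + (14/165)/(z + 8)


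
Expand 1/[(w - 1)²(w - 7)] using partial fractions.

Cover-up at w=7: C = 1/(7 - 1)² = 1/36. Cover-up at w=1: B = 1/(1 - 7) = -1/6. Comparing w² coeff: A = -C = -1/36
Result: (-1/36)/(w - 1) - (1/6)/(w - 1)² + (1/36)/(w - 7)


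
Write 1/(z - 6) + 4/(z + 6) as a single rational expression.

Common denominator (z - 6)(z + 6). Numerator: 1(z + 6) + 4(z - 6) = (z + 6) + (4z - 24) = 5z - 18
Result: (5z - 18)/[(z - 6)(z + 6)]


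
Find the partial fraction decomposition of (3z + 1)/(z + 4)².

(3z + 1) = A(z + 4) + B. At z = -4: B = 3·(-4) + 1 = -11. Coeff of z: A = 3
Result: 3/(z + 4) - 11/(z + 4)²


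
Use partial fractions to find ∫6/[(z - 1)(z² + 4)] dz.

Cover-up at z=1: P = 6/(1²+4) = 6/5. Coeff matching: Q = -6/5, R = -6/5. Decomposition: (6/5)/(z - 1) - ((6/5)z + 6/5)/(z² + 4). Integrate: linear → ln, quadratic → (1/2)ln + arctan: (6/5) ln|(z - 1)| - (3/5) ln(z² + 4) - (3/5) arctan(z/2) + C


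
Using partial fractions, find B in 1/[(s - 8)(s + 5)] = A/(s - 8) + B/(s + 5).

Cover-up at s = -5: B = 1/(-5 - 8) = -1/13


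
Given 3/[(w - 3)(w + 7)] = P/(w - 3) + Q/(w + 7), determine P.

Cover-up at w = 3: P = 3/(3 + 7) = 3/10


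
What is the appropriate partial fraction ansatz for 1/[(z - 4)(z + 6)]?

Distinct linear factors: A/(z - 4) + B/(z + 6)


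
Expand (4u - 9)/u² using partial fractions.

(4u - 9) = Au + B. At u = 0: B = 4·0 - 9 = -9. Coeff of u: A = 4
Result: 4/u - 9/u²


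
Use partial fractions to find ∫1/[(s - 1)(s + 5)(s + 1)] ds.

Cover-up: A = 1/12, B = 1/24, C = -1/8. Decomposition: (1/12)/(s - 1) + (1/24)/(s + 5) - (1/8)/(s + 1). Integrate each term: (1/12) ln|(s - 1)| + (1/24) ln|(s + 5)| - (1/8) ln|(s + 1)| + C


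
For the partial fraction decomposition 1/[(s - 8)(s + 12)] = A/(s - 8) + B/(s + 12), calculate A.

Cover-up at s = 8: A = 1/(8 + 12) = 1/20


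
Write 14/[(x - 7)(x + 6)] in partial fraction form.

14/(x - 7)(x + 6) = α/(x - 7) + β/(x + 6). α = 14/(7 + 6) = 14/13, β = 14/(-6 - 7) = -14/13
Result: (14/13)/(x - 7) - (14/13)/(x + 6)


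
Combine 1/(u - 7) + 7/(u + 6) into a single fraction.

Common denominator (u - 7)(u + 6). Numerator: 1(u + 6) + 7(u - 7) = (u + 6) + (7u - 49) = 8u - 43
Result: (8u - 43)/[(u - 7)(u + 6)]


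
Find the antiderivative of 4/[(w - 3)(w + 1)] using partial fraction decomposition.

Decompose: 4/[(w - 3)(w + 1)] = 1/(w - 3) - 1/(w + 1). Integrate each term: ln|(w - 3)| - ln|(w + 1)| + C


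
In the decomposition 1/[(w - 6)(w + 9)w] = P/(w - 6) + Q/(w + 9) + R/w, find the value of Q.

Cover-up at w = -9: Q = 1/[(-9 - 6)(-9 - 0)] = 1/[(-15)(-9)] = 1/135


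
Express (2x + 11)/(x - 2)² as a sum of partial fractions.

(2x + 11) = α(x - 2) + β. At x = 2: β = 2·2 + 11 = 15. Coeff of x: α = 2
Result: 2/(x - 2) + 15/(x - 2)²


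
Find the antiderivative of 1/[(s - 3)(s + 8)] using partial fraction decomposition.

Decompose: 1/[(s - 3)(s + 8)] = (1/11)/(s - 3) - (1/11)/(s + 8). Integrate each term: (1/11) ln|(s - 3)| - (1/11) ln|(s + 8)| + C


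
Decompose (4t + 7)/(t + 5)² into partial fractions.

(4t + 7) = P(t + 5) + Q. At t = -5: Q = 4·(-5) + 7 = -13. Coeff of t: P = 4
Result: 4/(t + 5) - 13/(t + 5)²


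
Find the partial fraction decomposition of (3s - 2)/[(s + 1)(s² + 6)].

At s=-1: α = (3·(-1) - 2)/((-1)² + 6) = -5/7. β = -α = 5/7, γ = 3 - (-1)·α = 16/7
Result: (-5/7)/(s + 1) + ((5/7)s + 16/7)/(s² + 6)


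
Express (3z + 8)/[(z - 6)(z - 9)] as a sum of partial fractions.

At z=6: α = (3·6 + 8)/(6 - 9) = -26/3. At z=9: β = (3·9 + 8)/(9 - 6) = 35/3
Result: (-26/3)/(z - 6) + (35/3)/(z - 9)


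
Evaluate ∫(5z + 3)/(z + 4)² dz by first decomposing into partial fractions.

Decompose: α = 5, β = 5·(-4) + 3 = -17, so (5z + 3)/(z + 4)² = 5/(z + 4) - 17/(z + 4)². Integrate: ∫ α/(z + 4) dz = 5 ln|(z + 4)|; ∫ β/(z + 4)² dz = 17/(z + 4). Sum: 5 ln|(z + 4)| + 17/(z + 4) + C


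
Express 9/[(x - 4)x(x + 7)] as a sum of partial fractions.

Using cover-up method: P = 9/44, Q = -9/28, R = 9/77
Result: (9/44)/(x - 4) - (9/28)/x + (9/77)/(x + 7)


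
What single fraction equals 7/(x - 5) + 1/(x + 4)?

Common denominator (x - 5)(x + 4). Numerator: 7(x + 4) + 1(x - 5) = (7x + 28) + (x - 5) = 8x + 23
Result: (8x + 23)/[(x - 5)(x + 4)]


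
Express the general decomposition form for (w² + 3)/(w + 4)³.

Repeated linear factor (power 3): P/(w + 4) + Q/(w + 4)² + R/(w + 4)³


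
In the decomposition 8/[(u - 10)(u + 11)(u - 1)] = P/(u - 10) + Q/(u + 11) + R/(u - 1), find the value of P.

Cover-up at u = 10: P = 8/[(10 + 11)(10 - 1)] = 8/[(21)(9)] = 8/189


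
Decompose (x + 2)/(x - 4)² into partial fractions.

(x + 2) = A(x - 4) + B. At x = 4: B = 1·4 + 2 = 6. Coeff of x: A = 1
Result: 1/(x - 4) + 6/(x - 4)²


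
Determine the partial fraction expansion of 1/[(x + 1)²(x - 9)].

Cover-up at x=9: C = 1/(9 + 1)² = 1/100. Cover-up at x=-1: B = 1/(-1 - 9) = -1/10. Comparing x² coeff: A = -C = -1/100
Result: (-1/100)/(x + 1) - (1/10)/(x + 1)² + (1/100)/(x - 9)


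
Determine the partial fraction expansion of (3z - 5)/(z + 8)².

(3z - 5) = A(z + 8) + B. At z = -8: B = 3·(-8) - 5 = -29. Coeff of z: A = 3
Result: 3/(z + 8) - 29/(z + 8)²


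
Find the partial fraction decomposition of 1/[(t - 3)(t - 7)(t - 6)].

Using cover-up method: A = 1/12, B = 1/4, C = -1/3
Result: (1/12)/(t - 3) + (1/4)/(t - 7) - (1/3)/(t - 6)


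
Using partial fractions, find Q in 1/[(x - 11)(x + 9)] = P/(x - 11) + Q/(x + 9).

Cover-up at x = -9: Q = 1/(-9 - 11) = -1/20


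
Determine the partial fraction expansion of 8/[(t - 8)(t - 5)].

8/(t - 8)(t - 5) = P/(t - 8) + Q/(t - 5). P = 8/(8 - 5) = 8/3, Q = 8/(5 - 8) = -8/3
Result: (8/3)/(t - 8) - (8/3)/(t - 5)


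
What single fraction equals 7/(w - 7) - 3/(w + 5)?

Common denominator (w - 7)(w + 5). Numerator: 7(w + 5) - 3(w - 7) = (7w + 35) - (3w - 21) = 4w + 56
Result: (4w + 56)/[(w - 7)(w + 5)]


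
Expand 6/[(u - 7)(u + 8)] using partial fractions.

6/(u - 7)(u + 8) = A/(u - 7) + B/(u + 8). A = 6/(7 + 8) = 2/5, B = 6/(-8 - 7) = -2/5
Result: (2/5)/(u - 7) - (2/5)/(u + 8)


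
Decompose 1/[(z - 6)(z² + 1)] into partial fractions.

Cover-up at z = 6: A = 1/(6² + 1) = 1/37. Then B = -A = -1/37, C = -A·(0 + 6) = -6/37
Result: (1/37)/(z - 6) - ((1/37)z + 6/37)/(z² + 1)


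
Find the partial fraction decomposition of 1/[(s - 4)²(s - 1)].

Cover-up at s=1: R = 1/(1 - 4)² = 1/9. Cover-up at s=4: Q = 1/(4 - 1) = 1/3. Comparing s² coeff: P = -R = -1/9
Result: (-1/9)/(s - 4) + (1/3)/(s - 4)² + (1/9)/(s - 1)


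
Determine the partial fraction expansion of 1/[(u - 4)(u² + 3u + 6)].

Cover-up at u = 4: α = 1/(4² + 3·4 + 6) = 1/34. Then β = -α = -1/34, γ = -α·(3 + 4) = -7/34
Result: (1/34)/(u - 4) - ((1/34)u + 7/34)/(u² + 3u + 6)


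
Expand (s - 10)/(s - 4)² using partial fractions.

(s - 10) = P(s - 4) + Q. At s = 4: Q = 1·4 - 10 = -6. Coeff of s: P = 1
Result: 1/(s - 4) - 6/(s - 4)²


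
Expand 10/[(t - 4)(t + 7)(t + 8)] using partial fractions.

Using cover-up method: α = 5/66, β = -10/11, γ = 5/6
Result: (5/66)/(t - 4) - (10/11)/(t + 7) + (5/6)/(t + 8)


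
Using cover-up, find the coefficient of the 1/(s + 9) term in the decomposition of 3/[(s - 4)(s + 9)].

Cover (s + 9), set s=-9: 3/((s - 4) at s=-9) = 3/(-13) = -3/13


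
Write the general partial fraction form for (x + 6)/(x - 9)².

Repeated linear factor: A/(x - 9) + B/(x - 9)²


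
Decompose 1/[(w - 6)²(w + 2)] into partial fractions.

Cover-up at w=-2: γ = 1/(-2 - 6)² = 1/64. Cover-up at w=6: β = 1/(6 + 2) = 1/8. Comparing w² coeff: α = -γ = -1/64
Result: (-1/64)/(w - 6) + (1/8)/(w - 6)² + (1/64)/(w + 2)


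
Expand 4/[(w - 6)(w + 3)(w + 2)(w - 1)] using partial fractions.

Using Heaviside cover-up: (1/90)/(w - 6) - (1/9)/(w + 3) + (1/6)/(w + 2) - (1/15)/(w - 1)


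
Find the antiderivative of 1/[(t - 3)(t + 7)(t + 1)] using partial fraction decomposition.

Cover-up: α = 1/40, β = 1/60, γ = -1/24. Decomposition: (1/40)/(t - 3) + (1/60)/(t + 7) - (1/24)/(t + 1). Integrate each term: (1/40) ln|(t - 3)| + (1/60) ln|(t + 7)| - (1/24) ln|(t + 1)| + C


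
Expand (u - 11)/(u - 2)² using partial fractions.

(u - 11) = P(u - 2) + Q. At u = 2: Q = 1·2 - 11 = -9. Coeff of u: P = 1
Result: 1/(u - 2) - 9/(u - 2)²


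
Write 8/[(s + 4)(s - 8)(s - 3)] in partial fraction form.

Using cover-up method: α = 2/21, β = 2/15, γ = -8/35
Result: (2/21)/(s + 4) + (2/15)/(s - 8) - (8/35)/(s - 3)


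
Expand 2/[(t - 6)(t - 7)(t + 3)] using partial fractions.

Using cover-up method: A = -2/9, B = 1/5, C = 1/45
Result: (-2/9)/(t - 6) + (1/5)/(t - 7) + (1/45)/(t + 3)


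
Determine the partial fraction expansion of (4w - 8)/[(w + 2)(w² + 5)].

At w=-2: P = (4·(-2) - 8)/((-2)² + 5) = -16/9. Q = -P = 16/9, R = 4 - (-2)·P = 4/9
Result: (-16/9)/(w + 2) + ((16/9)w + 4/9)/(w² + 5)


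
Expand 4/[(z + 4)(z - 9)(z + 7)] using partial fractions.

Using cover-up method: α = -4/39, β = 1/52, γ = 1/12
Result: (-4/39)/(z + 4) + (1/52)/(z - 9) + (1/12)/(z + 7)


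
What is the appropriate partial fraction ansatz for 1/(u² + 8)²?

Repeated quadratic factor: (Au + B)/(u² + 8) + (Cu + D)/(u² + 8)²


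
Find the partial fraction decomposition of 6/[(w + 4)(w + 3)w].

Using cover-up method: P = 3/2, Q = -2, R = 1/2
Result: (3/2)/(w + 4) - 2/(w + 3) + (1/2)/w


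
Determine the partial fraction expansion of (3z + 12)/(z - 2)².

(3z + 12) = α(z - 2) + β. At z = 2: β = 3·2 + 12 = 18. Coeff of z: α = 3
Result: 3/(z - 2) + 18/(z - 2)²


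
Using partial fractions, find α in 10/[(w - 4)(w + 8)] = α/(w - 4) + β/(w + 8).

Cover-up at w = 4: α = 10/(4 + 8) = 10/12 = 5/6


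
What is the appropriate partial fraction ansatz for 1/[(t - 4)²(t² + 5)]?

Repeated linear + quadratic: A/(t - 4) + B/(t - 4)² + (Ct + D)/(t² + 5)


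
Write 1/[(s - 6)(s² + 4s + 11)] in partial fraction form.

Cover-up at s = 6: α = 1/(6² + 4·6 + 11) = 1/71. Then β = -α = -1/71, γ = -α·(4 + 6) = -10/71
Result: (1/71)/(s - 6) - ((1/71)s + 10/71)/(s² + 4s + 11)


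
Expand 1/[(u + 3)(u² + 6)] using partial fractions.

Cover-up at u = -3: P = 1/((-3)² + 6) = 1/15. Then Q = -P = -1/15, R = -P·(0 - 3) = 1/5
Result: (1/15)/(u + 3) - ((1/15)u - 1/5)/(u² + 6)


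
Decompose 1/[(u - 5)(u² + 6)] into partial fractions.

Cover-up at u = 5: P = 1/(5² + 6) = 1/31. Then Q = -P = -1/31, R = -P·(0 + 5) = -5/31
Result: (1/31)/(u - 5) - ((1/31)u + 5/31)/(u² + 6)


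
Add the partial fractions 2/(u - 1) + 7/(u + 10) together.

Common denominator (u - 1)(u + 10). Numerator: 2(u + 10) + 7(u - 1) = (2u + 20) + (7u - 7) = 9u + 13
Result: (9u + 13)/[(u - 1)(u + 10)]


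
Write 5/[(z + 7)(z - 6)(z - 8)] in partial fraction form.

Using cover-up method: A = 1/39, B = -5/26, C = 1/6
Result: (1/39)/(z + 7) - (5/26)/(z - 6) + (1/6)/(z - 8)


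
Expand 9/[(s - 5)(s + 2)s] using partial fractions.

Using cover-up method: P = 9/35, Q = 9/14, R = -9/10
Result: (9/35)/(s - 5) + (9/14)/(s + 2) - (9/10)/s


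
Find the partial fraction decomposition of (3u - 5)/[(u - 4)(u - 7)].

At u=4: P = (3·4 - 5)/(4 - 7) = -7/3. At u=7: Q = (3·7 - 5)/(7 - 4) = 16/3
Result: (-7/3)/(u - 4) + (16/3)/(u - 7)


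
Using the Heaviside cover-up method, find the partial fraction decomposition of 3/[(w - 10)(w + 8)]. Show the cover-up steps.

Cover (w - 10): set w=10, get A = 3/(10 + 8) = 1/6. Cover (w + 8): set w=-8, get B = 3/(-8 - 10) = -1/6.
Result: (1/6)/(w - 10) - (1/6)/(w + 8)


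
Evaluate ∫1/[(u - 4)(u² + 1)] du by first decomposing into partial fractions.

Cover-up at u=4: α = 1/(4²+1) = 1/17. Coeff matching: β = -1/17, γ = -4/17. Decomposition: (1/17)/(u - 4) - ((1/17)u + 4/17)/(u² + 1). Integrate: linear → ln, quadratic → (1/2)ln + arctan: (1/17) ln|(u - 4)| - (1/34) ln(u² + 1) - (4/17) arctan(u) + C


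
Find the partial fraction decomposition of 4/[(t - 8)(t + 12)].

4/(t - 8)(t + 12) = α/(t - 8) + β/(t + 12). α = 4/(8 + 12) = 1/5, β = 4/(-12 - 8) = -1/5
Result: (1/5)/(t - 8) - (1/5)/(t + 12)


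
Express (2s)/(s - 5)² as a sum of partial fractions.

(2s) = A(s - 5) + B. At s = 5: B = 2·5 + 0 = 10. Coeff of s: A = 2
Result: 2/(s - 5) + 10/(s - 5)²


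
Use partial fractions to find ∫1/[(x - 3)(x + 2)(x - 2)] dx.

Cover-up: α = 1/5, β = 1/20, γ = -1/4. Decomposition: (1/5)/(x - 3) + (1/20)/(x + 2) - (1/4)/(x - 2). Integrate each term: (1/5) ln|(x - 3)| + (1/20) ln|(x + 2)| - (1/4) ln|(x - 2)| + C


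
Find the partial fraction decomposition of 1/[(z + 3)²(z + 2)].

Cover-up at z=-2: γ = 1/(-2 + 3)² = 1. Cover-up at z=-3: β = 1/(-3 + 2) = -1. Comparing z² coeff: α = -γ = -1
Result: -1/(z + 3) - 1/(z + 3)² + 1/(z + 2)


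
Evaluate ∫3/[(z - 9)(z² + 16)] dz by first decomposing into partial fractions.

Cover-up at z=9: P = 3/(9²+16) = 3/97. Coeff matching: Q = -3/97, R = -27/97. Decomposition: (3/97)/(z - 9) - ((3/97)z + 27/97)/(z² + 16). Integrate: linear → ln, quadratic → (1/2)ln + arctan: (3/97) ln|(z - 9)| - (3/194) ln(z² + 16) - (27/388) arctan(z/4) + C


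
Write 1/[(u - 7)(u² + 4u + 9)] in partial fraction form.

Cover-up at u = 7: A = 1/(7² + 4·7 + 9) = 1/86. Then B = -A = -1/86, C = -A·(4 + 7) = -11/86
Result: (1/86)/(u - 7) - ((1/86)u + 11/86)/(u² + 4u + 9)


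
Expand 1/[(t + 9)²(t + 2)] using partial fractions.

Cover-up at t=-2: γ = 1/(-2 + 9)² = 1/49. Cover-up at t=-9: β = 1/(-9 + 2) = -1/7. Comparing t² coeff: α = -γ = -1/49
Result: (-1/49)/(t + 9) - (1/7)/(t + 9)² + (1/49)/(t + 2)


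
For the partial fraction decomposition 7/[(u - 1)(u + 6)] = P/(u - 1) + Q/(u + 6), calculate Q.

Cover-up at u = -6: Q = 7/(-6 - 1) = -7/7 = -1


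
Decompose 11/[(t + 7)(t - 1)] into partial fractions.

11/(t + 7)(t - 1) = P/(t + 7) + Q/(t - 1). P = 11/(-7 - 1) = -11/8, Q = 11/(1 + 7) = 11/8
Result: (-11/8)/(t + 7) + (11/8)/(t - 1)


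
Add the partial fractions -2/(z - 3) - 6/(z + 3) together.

Common denominator (z - 3)(z + 3). Numerator: -2(z + 3) - 6(z - 3) = (-2z - 6) - (6z - 18) = -8z + 12
Result: (-8z + 12)/[(z - 3)(z + 3)]


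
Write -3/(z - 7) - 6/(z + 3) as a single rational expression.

Common denominator (z - 7)(z + 3). Numerator: -3(z + 3) - 6(z - 7) = (-3z - 9) - (6z - 42) = -9z + 33
Result: (-9z + 33)/[(z - 7)(z + 3)]


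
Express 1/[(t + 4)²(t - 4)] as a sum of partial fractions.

Cover-up at t=4: C = 1/(4 + 4)² = 1/64. Cover-up at t=-4: B = 1/(-4 - 4) = -1/8. Comparing t² coeff: A = -C = -1/64
Result: (-1/64)/(t + 4) - (1/8)/(t + 4)² + (1/64)/(t - 4)


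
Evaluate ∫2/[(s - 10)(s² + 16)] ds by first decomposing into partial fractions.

Cover-up at s=10: A = 2/(10²+16) = 1/58. Coeff matching: B = -1/58, C = -5/29. Decomposition: (1/58)/(s - 10) - ((1/58)s + 5/29)/(s² + 16). Integrate: linear → ln, quadratic → (1/2)ln + arctan: (1/58) ln|(s - 10)| - (1/116) ln(s² + 16) - (5/116) arctan(s/4) + C


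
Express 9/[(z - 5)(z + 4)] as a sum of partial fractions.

9/(z - 5)(z + 4) = P/(z - 5) + Q/(z + 4). P = 9/(5 + 4) = 1, Q = 9/(-4 - 5) = -1
Result: 1/(z - 5) - 1/(z + 4)


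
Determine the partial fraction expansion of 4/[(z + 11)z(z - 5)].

Using cover-up method: A = 1/44, B = -4/55, C = 1/20
Result: (1/44)/(z + 11) - (4/55)/z + (1/20)/(z - 5)


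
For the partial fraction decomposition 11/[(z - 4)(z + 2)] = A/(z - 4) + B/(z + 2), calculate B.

Cover-up at z = -2: B = 11/(-2 - 4) = -11/6


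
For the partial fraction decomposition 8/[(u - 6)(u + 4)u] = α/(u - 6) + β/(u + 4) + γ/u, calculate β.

Cover-up at u = -4: β = 8/[(-4 - 6)(-4 - 0)] = 8/[(-10)(-4)] = 8/40 = 1/5


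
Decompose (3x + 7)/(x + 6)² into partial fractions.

(3x + 7) = α(x + 6) + β. At x = -6: β = 3·(-6) + 7 = -11. Coeff of x: α = 3
Result: 3/(x + 6) - 11/(x + 6)²


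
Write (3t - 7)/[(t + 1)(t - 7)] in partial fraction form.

At t=-1: α = (3·(-1) - 7)/(-1 - 7) = 5/4. At t=7: β = (3·7 - 7)/(7 + 1) = 7/4
Result: (5/4)/(t + 1) + (7/4)/(t - 7)


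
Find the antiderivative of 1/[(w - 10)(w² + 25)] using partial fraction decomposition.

Cover-up at w=10: A = 1/(10²+25) = 1/125. Coeff matching: B = -1/125, C = -2/25. Decomposition: (1/125)/(w - 10) - ((1/125)w + 2/25)/(w² + 25). Integrate: linear → ln, quadratic → (1/2)ln + arctan: (1/125) ln|(w - 10)| - (1/250) ln(w² + 25) - (2/125) arctan(w/5) + C


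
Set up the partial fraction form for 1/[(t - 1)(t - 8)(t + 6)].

Three distinct linear factors: P/(t - 1) + Q/(t - 8) + R/(t + 6)


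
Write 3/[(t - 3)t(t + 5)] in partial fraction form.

Using cover-up method: A = 1/8, B = -1/5, C = 3/40
Result: (1/8)/(t - 3) - (1/5)/t + (3/40)/(t + 5)


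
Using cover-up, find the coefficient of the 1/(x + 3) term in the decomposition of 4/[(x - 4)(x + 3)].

Cover (x + 3), set x=-3: 4/((x - 4) at x=-3) = 4/(-7) = -4/7


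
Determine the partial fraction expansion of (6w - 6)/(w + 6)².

(6w - 6) = A(w + 6) + B. At w = -6: B = 6·(-6) - 6 = -42. Coeff of w: A = 6
Result: 6/(w + 6) - 42/(w + 6)²


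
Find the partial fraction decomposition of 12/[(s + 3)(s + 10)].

12/(s + 3)(s + 10) = α/(s + 3) + β/(s + 10). α = 12/(-3 + 10) = 12/7, β = 12/(-10 + 3) = -12/7
Result: (12/7)/(s + 3) - (12/7)/(s + 10)


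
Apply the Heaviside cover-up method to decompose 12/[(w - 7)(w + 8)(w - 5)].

Cover (w - 7), w=7: P = 12/[(7 + 8)(7 - 5)] = 2/5. Cover (w + 8), w=-8: Q = 12/[(-8 - 7)(-8 - 5)] = 4/65. Cover (w - 5), w=5: R = 12/[(5 - 7)(5 + 8)] = -6/13.
Result: (2/5)/(w - 7) + (4/65)/(w + 8) - (6/13)/(w - 5)


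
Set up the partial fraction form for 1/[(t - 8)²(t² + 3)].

Repeated linear + quadratic: α/(t - 8) + β/(t - 8)² + (γt + δ)/(t² + 3)


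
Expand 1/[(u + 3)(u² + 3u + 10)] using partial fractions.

Cover-up at u = -3: P = 1/((-3)² + 3·(-3) + 10) = 1/10. Then Q = -P = -1/10, R = -P·(3 - 3) = 0
Result: (1/10)/(u + 3) - ((1/10)u)/(u² + 3u + 10)


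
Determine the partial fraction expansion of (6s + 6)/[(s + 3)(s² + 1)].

At s=-3: α = (6·(-3) + 6)/((-3)² + 1) = -6/5. β = -α = 6/5, γ = 6 - (-3)·α = 12/5
Result: (-6/5)/(s + 3) + ((6/5)s + 12/5)/(s² + 1)


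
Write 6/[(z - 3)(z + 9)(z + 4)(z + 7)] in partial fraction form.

Using Heaviside cover-up: (1/140)/(z - 3) - (1/20)/(z + 9) - (2/35)/(z + 4) + (1/10)/(z + 7)


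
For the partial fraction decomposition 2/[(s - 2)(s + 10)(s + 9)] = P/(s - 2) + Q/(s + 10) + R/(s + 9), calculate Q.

Cover-up at s = -10: Q = 2/[(-10 - 2)(-10 + 9)] = 2/[(-12)(-1)] = 2/12 = 1/6


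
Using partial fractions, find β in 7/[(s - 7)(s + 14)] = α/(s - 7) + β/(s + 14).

Cover-up at s = -14: β = 7/(-14 - 7) = -7/21 = -1/3


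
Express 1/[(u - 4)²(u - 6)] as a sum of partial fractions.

Cover-up at u=6: γ = 1/(6 - 4)² = 1/4. Cover-up at u=4: β = 1/(4 - 6) = -1/2. Comparing u² coeff: α = -γ = -1/4
Result: (-1/4)/(u - 4) - (1/2)/(u - 4)² + (1/4)/(u - 6)


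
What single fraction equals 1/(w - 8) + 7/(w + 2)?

Common denominator (w - 8)(w + 2). Numerator: 1(w + 2) + 7(w - 8) = (w + 2) + (7w - 56) = 8w - 54
Result: (8w - 54)/[(w - 8)(w + 2)]


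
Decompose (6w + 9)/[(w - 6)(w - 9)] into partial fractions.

At w=6: P = (6·6 + 9)/(6 - 9) = -15. At w=9: Q = (6·9 + 9)/(9 - 6) = 21
Result: -15/(w - 6) + 21/(w - 9)


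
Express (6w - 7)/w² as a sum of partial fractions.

(6w - 7) = Pw + Q. At w = 0: Q = 6·0 - 7 = -7. Coeff of w: P = 6
Result: 6/w - 7/w²


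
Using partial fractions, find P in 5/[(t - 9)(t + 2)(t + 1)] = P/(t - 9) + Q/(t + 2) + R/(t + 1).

Cover-up at t = 9: P = 5/[(9 + 2)(9 + 1)] = 5/[(11)(10)] = 5/110 = 1/22


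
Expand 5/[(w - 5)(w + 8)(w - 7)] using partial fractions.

Using cover-up method: α = -5/26, β = 1/39, γ = 1/6
Result: (-5/26)/(w - 5) + (1/39)/(w + 8) + (1/6)/(w - 7)


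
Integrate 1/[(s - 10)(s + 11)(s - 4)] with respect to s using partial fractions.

Cover-up: P = 1/126, Q = 1/315, R = -1/90. Decomposition: (1/126)/(s - 10) + (1/315)/(s + 11) - (1/90)/(s - 4). Integrate each term: (1/126) ln|(s - 10)| + (1/315) ln|(s + 11)| - (1/90) ln|(s - 4)| + C


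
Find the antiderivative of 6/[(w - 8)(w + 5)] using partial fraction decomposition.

Decompose: 6/[(w - 8)(w + 5)] = (6/13)/(w - 8) - (6/13)/(w + 5). Integrate each term: (6/13) ln|(w - 8)| - (6/13) ln|(w + 5)| + C


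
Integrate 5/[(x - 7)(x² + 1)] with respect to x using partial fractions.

Cover-up at x=7: α = 5/(7²+1) = 1/10. Coeff matching: β = -1/10, γ = -7/10. Decomposition: (1/10)/(x - 7) - ((1/10)x + 7/10)/(x² + 1). Integrate: linear → ln, quadratic → (1/2)ln + arctan: (1/10) ln|(x - 7)| - (1/20) ln(x² + 1) - (7/10) arctan(x) + C


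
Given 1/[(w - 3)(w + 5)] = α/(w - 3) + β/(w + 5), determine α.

Cover-up at w = 3: α = 1/(3 + 5) = 1/8


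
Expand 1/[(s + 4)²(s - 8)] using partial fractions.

Cover-up at s=8: γ = 1/(8 + 4)² = 1/144. Cover-up at s=-4: β = 1/(-4 - 8) = -1/12. Comparing s² coeff: α = -γ = -1/144
Result: (-1/144)/(s + 4) - (1/12)/(s + 4)² + (1/144)/(s - 8)
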